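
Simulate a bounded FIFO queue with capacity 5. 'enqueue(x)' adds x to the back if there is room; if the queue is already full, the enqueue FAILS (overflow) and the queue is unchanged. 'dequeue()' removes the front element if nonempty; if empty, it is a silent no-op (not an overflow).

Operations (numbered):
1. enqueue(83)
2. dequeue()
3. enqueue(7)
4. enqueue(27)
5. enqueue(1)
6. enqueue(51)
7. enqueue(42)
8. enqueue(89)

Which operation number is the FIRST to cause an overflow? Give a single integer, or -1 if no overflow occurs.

1. enqueue(83): size=1
2. dequeue(): size=0
3. enqueue(7): size=1
4. enqueue(27): size=2
5. enqueue(1): size=3
6. enqueue(51): size=4
7. enqueue(42): size=5
8. enqueue(89): size=5=cap → OVERFLOW (fail)

Answer: 8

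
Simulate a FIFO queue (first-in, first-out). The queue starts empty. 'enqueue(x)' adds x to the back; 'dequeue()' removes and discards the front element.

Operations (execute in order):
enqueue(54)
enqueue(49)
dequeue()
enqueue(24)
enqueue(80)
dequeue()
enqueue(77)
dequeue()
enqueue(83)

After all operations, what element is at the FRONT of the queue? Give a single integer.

enqueue(54): queue = [54]
enqueue(49): queue = [54, 49]
dequeue(): queue = [49]
enqueue(24): queue = [49, 24]
enqueue(80): queue = [49, 24, 80]
dequeue(): queue = [24, 80]
enqueue(77): queue = [24, 80, 77]
dequeue(): queue = [80, 77]
enqueue(83): queue = [80, 77, 83]

Answer: 80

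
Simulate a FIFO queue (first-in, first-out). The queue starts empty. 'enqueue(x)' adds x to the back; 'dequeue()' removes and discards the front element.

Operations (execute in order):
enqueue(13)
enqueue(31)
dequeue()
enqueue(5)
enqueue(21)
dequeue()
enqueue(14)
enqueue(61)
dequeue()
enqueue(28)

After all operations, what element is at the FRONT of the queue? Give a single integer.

enqueue(13): queue = [13]
enqueue(31): queue = [13, 31]
dequeue(): queue = [31]
enqueue(5): queue = [31, 5]
enqueue(21): queue = [31, 5, 21]
dequeue(): queue = [5, 21]
enqueue(14): queue = [5, 21, 14]
enqueue(61): queue = [5, 21, 14, 61]
dequeue(): queue = [21, 14, 61]
enqueue(28): queue = [21, 14, 61, 28]

Answer: 21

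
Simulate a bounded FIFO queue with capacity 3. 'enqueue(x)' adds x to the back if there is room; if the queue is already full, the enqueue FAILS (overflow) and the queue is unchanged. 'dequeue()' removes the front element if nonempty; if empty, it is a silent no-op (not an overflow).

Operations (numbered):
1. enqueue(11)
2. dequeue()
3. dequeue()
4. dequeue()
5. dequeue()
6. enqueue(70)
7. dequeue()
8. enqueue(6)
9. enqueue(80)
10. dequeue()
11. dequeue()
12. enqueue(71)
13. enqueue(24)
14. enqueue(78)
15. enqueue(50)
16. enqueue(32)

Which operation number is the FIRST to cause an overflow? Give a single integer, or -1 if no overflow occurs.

Answer: 15

Derivation:
1. enqueue(11): size=1
2. dequeue(): size=0
3. dequeue(): empty, no-op, size=0
4. dequeue(): empty, no-op, size=0
5. dequeue(): empty, no-op, size=0
6. enqueue(70): size=1
7. dequeue(): size=0
8. enqueue(6): size=1
9. enqueue(80): size=2
10. dequeue(): size=1
11. dequeue(): size=0
12. enqueue(71): size=1
13. enqueue(24): size=2
14. enqueue(78): size=3
15. enqueue(50): size=3=cap → OVERFLOW (fail)
16. enqueue(32): size=3=cap → OVERFLOW (fail)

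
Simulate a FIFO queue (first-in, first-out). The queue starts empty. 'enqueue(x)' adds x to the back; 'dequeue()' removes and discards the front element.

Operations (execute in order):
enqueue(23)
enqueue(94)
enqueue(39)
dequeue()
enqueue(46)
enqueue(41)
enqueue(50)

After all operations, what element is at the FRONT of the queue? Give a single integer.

enqueue(23): queue = [23]
enqueue(94): queue = [23, 94]
enqueue(39): queue = [23, 94, 39]
dequeue(): queue = [94, 39]
enqueue(46): queue = [94, 39, 46]
enqueue(41): queue = [94, 39, 46, 41]
enqueue(50): queue = [94, 39, 46, 41, 50]

Answer: 94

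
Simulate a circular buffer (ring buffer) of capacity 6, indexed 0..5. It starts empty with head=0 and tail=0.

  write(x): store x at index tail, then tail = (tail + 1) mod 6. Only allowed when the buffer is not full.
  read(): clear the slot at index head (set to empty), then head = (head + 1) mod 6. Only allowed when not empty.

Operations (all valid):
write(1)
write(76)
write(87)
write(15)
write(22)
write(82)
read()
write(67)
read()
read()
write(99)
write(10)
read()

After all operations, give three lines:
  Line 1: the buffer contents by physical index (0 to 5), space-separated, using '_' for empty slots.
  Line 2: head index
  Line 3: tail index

Answer: 67 99 10 _ 22 82
4
3

Derivation:
write(1): buf=[1 _ _ _ _ _], head=0, tail=1, size=1
write(76): buf=[1 76 _ _ _ _], head=0, tail=2, size=2
write(87): buf=[1 76 87 _ _ _], head=0, tail=3, size=3
write(15): buf=[1 76 87 15 _ _], head=0, tail=4, size=4
write(22): buf=[1 76 87 15 22 _], head=0, tail=5, size=5
write(82): buf=[1 76 87 15 22 82], head=0, tail=0, size=6
read(): buf=[_ 76 87 15 22 82], head=1, tail=0, size=5
write(67): buf=[67 76 87 15 22 82], head=1, tail=1, size=6
read(): buf=[67 _ 87 15 22 82], head=2, tail=1, size=5
read(): buf=[67 _ _ 15 22 82], head=3, tail=1, size=4
write(99): buf=[67 99 _ 15 22 82], head=3, tail=2, size=5
write(10): buf=[67 99 10 15 22 82], head=3, tail=3, size=6
read(): buf=[67 99 10 _ 22 82], head=4, tail=3, size=5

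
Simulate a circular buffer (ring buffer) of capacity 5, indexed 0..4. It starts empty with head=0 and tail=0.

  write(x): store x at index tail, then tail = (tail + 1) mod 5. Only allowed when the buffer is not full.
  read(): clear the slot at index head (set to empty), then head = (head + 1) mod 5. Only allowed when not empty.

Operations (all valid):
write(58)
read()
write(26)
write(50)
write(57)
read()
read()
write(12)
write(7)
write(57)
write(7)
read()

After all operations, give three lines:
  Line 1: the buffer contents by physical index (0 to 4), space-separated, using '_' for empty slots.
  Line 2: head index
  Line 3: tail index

Answer: 7 57 7 _ 12
4
3

Derivation:
write(58): buf=[58 _ _ _ _], head=0, tail=1, size=1
read(): buf=[_ _ _ _ _], head=1, tail=1, size=0
write(26): buf=[_ 26 _ _ _], head=1, tail=2, size=1
write(50): buf=[_ 26 50 _ _], head=1, tail=3, size=2
write(57): buf=[_ 26 50 57 _], head=1, tail=4, size=3
read(): buf=[_ _ 50 57 _], head=2, tail=4, size=2
read(): buf=[_ _ _ 57 _], head=3, tail=4, size=1
write(12): buf=[_ _ _ 57 12], head=3, tail=0, size=2
write(7): buf=[7 _ _ 57 12], head=3, tail=1, size=3
write(57): buf=[7 57 _ 57 12], head=3, tail=2, size=4
write(7): buf=[7 57 7 57 12], head=3, tail=3, size=5
read(): buf=[7 57 7 _ 12], head=4, tail=3, size=4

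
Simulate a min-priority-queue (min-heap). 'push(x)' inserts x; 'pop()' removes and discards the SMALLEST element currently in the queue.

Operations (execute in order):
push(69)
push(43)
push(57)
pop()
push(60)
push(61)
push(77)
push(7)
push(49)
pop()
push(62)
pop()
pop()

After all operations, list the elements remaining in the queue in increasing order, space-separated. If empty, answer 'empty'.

push(69): heap contents = [69]
push(43): heap contents = [43, 69]
push(57): heap contents = [43, 57, 69]
pop() → 43: heap contents = [57, 69]
push(60): heap contents = [57, 60, 69]
push(61): heap contents = [57, 60, 61, 69]
push(77): heap contents = [57, 60, 61, 69, 77]
push(7): heap contents = [7, 57, 60, 61, 69, 77]
push(49): heap contents = [7, 49, 57, 60, 61, 69, 77]
pop() → 7: heap contents = [49, 57, 60, 61, 69, 77]
push(62): heap contents = [49, 57, 60, 61, 62, 69, 77]
pop() → 49: heap contents = [57, 60, 61, 62, 69, 77]
pop() → 57: heap contents = [60, 61, 62, 69, 77]

Answer: 60 61 62 69 77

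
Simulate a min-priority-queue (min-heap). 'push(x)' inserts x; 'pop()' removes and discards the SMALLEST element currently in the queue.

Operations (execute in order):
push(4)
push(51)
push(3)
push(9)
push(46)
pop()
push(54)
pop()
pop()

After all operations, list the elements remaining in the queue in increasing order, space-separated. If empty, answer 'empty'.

Answer: 46 51 54

Derivation:
push(4): heap contents = [4]
push(51): heap contents = [4, 51]
push(3): heap contents = [3, 4, 51]
push(9): heap contents = [3, 4, 9, 51]
push(46): heap contents = [3, 4, 9, 46, 51]
pop() → 3: heap contents = [4, 9, 46, 51]
push(54): heap contents = [4, 9, 46, 51, 54]
pop() → 4: heap contents = [9, 46, 51, 54]
pop() → 9: heap contents = [46, 51, 54]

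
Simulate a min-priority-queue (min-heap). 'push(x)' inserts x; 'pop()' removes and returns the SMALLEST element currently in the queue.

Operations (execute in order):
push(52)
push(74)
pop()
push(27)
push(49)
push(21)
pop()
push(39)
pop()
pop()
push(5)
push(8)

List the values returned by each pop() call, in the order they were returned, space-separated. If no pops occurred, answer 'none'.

Answer: 52 21 27 39

Derivation:
push(52): heap contents = [52]
push(74): heap contents = [52, 74]
pop() → 52: heap contents = [74]
push(27): heap contents = [27, 74]
push(49): heap contents = [27, 49, 74]
push(21): heap contents = [21, 27, 49, 74]
pop() → 21: heap contents = [27, 49, 74]
push(39): heap contents = [27, 39, 49, 74]
pop() → 27: heap contents = [39, 49, 74]
pop() → 39: heap contents = [49, 74]
push(5): heap contents = [5, 49, 74]
push(8): heap contents = [5, 8, 49, 74]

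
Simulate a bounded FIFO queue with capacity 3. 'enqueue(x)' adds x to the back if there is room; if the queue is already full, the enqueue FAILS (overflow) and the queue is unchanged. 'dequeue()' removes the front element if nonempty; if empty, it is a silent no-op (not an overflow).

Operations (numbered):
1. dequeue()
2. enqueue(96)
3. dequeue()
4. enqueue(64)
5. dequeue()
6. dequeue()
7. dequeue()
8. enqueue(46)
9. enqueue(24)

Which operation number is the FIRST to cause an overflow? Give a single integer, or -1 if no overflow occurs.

1. dequeue(): empty, no-op, size=0
2. enqueue(96): size=1
3. dequeue(): size=0
4. enqueue(64): size=1
5. dequeue(): size=0
6. dequeue(): empty, no-op, size=0
7. dequeue(): empty, no-op, size=0
8. enqueue(46): size=1
9. enqueue(24): size=2

Answer: -1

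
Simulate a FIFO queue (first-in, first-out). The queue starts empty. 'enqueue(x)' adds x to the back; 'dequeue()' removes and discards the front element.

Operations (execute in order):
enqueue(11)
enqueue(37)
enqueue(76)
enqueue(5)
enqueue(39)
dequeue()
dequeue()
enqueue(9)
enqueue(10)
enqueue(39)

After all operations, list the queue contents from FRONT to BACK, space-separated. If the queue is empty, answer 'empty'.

Answer: 76 5 39 9 10 39

Derivation:
enqueue(11): [11]
enqueue(37): [11, 37]
enqueue(76): [11, 37, 76]
enqueue(5): [11, 37, 76, 5]
enqueue(39): [11, 37, 76, 5, 39]
dequeue(): [37, 76, 5, 39]
dequeue(): [76, 5, 39]
enqueue(9): [76, 5, 39, 9]
enqueue(10): [76, 5, 39, 9, 10]
enqueue(39): [76, 5, 39, 9, 10, 39]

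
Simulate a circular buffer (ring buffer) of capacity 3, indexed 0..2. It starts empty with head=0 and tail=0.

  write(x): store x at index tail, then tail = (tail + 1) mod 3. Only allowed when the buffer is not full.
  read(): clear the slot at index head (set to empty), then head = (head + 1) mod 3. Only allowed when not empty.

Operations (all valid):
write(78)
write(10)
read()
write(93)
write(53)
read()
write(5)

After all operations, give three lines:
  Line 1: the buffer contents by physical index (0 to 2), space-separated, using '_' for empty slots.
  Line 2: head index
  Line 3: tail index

write(78): buf=[78 _ _], head=0, tail=1, size=1
write(10): buf=[78 10 _], head=0, tail=2, size=2
read(): buf=[_ 10 _], head=1, tail=2, size=1
write(93): buf=[_ 10 93], head=1, tail=0, size=2
write(53): buf=[53 10 93], head=1, tail=1, size=3
read(): buf=[53 _ 93], head=2, tail=1, size=2
write(5): buf=[53 5 93], head=2, tail=2, size=3

Answer: 53 5 93
2
2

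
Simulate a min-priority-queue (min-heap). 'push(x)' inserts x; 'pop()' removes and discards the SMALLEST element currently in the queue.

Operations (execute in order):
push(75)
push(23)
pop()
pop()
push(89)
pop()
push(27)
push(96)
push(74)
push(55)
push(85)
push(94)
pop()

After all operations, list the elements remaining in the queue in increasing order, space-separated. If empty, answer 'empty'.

push(75): heap contents = [75]
push(23): heap contents = [23, 75]
pop() → 23: heap contents = [75]
pop() → 75: heap contents = []
push(89): heap contents = [89]
pop() → 89: heap contents = []
push(27): heap contents = [27]
push(96): heap contents = [27, 96]
push(74): heap contents = [27, 74, 96]
push(55): heap contents = [27, 55, 74, 96]
push(85): heap contents = [27, 55, 74, 85, 96]
push(94): heap contents = [27, 55, 74, 85, 94, 96]
pop() → 27: heap contents = [55, 74, 85, 94, 96]

Answer: 55 74 85 94 96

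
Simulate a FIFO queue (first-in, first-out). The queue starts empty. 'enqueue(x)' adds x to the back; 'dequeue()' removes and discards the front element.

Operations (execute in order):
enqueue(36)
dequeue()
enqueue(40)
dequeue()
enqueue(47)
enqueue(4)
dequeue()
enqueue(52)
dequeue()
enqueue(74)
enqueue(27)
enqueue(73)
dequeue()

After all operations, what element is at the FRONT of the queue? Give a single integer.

Answer: 74

Derivation:
enqueue(36): queue = [36]
dequeue(): queue = []
enqueue(40): queue = [40]
dequeue(): queue = []
enqueue(47): queue = [47]
enqueue(4): queue = [47, 4]
dequeue(): queue = [4]
enqueue(52): queue = [4, 52]
dequeue(): queue = [52]
enqueue(74): queue = [52, 74]
enqueue(27): queue = [52, 74, 27]
enqueue(73): queue = [52, 74, 27, 73]
dequeue(): queue = [74, 27, 73]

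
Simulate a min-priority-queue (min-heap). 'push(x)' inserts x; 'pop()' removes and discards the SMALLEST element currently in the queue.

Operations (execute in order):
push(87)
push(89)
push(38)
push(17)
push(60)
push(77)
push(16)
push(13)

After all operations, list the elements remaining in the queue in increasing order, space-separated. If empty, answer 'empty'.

Answer: 13 16 17 38 60 77 87 89

Derivation:
push(87): heap contents = [87]
push(89): heap contents = [87, 89]
push(38): heap contents = [38, 87, 89]
push(17): heap contents = [17, 38, 87, 89]
push(60): heap contents = [17, 38, 60, 87, 89]
push(77): heap contents = [17, 38, 60, 77, 87, 89]
push(16): heap contents = [16, 17, 38, 60, 77, 87, 89]
push(13): heap contents = [13, 16, 17, 38, 60, 77, 87, 89]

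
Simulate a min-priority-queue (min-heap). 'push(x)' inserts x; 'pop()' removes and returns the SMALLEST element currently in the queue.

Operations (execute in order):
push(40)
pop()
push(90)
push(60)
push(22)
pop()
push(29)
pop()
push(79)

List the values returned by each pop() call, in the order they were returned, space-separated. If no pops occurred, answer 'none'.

Answer: 40 22 29

Derivation:
push(40): heap contents = [40]
pop() → 40: heap contents = []
push(90): heap contents = [90]
push(60): heap contents = [60, 90]
push(22): heap contents = [22, 60, 90]
pop() → 22: heap contents = [60, 90]
push(29): heap contents = [29, 60, 90]
pop() → 29: heap contents = [60, 90]
push(79): heap contents = [60, 79, 90]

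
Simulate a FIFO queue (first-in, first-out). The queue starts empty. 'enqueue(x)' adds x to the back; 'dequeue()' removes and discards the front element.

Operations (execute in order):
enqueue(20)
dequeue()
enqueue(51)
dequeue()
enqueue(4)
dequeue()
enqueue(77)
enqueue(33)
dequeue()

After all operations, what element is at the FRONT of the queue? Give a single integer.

Answer: 33

Derivation:
enqueue(20): queue = [20]
dequeue(): queue = []
enqueue(51): queue = [51]
dequeue(): queue = []
enqueue(4): queue = [4]
dequeue(): queue = []
enqueue(77): queue = [77]
enqueue(33): queue = [77, 33]
dequeue(): queue = [33]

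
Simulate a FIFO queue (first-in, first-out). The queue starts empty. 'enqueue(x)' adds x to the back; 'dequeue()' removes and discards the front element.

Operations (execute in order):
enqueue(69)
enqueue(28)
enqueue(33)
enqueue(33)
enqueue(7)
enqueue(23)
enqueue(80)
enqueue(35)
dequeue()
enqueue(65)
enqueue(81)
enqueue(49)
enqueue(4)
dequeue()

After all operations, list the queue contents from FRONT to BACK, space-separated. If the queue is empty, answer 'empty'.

enqueue(69): [69]
enqueue(28): [69, 28]
enqueue(33): [69, 28, 33]
enqueue(33): [69, 28, 33, 33]
enqueue(7): [69, 28, 33, 33, 7]
enqueue(23): [69, 28, 33, 33, 7, 23]
enqueue(80): [69, 28, 33, 33, 7, 23, 80]
enqueue(35): [69, 28, 33, 33, 7, 23, 80, 35]
dequeue(): [28, 33, 33, 7, 23, 80, 35]
enqueue(65): [28, 33, 33, 7, 23, 80, 35, 65]
enqueue(81): [28, 33, 33, 7, 23, 80, 35, 65, 81]
enqueue(49): [28, 33, 33, 7, 23, 80, 35, 65, 81, 49]
enqueue(4): [28, 33, 33, 7, 23, 80, 35, 65, 81, 49, 4]
dequeue(): [33, 33, 7, 23, 80, 35, 65, 81, 49, 4]

Answer: 33 33 7 23 80 35 65 81 49 4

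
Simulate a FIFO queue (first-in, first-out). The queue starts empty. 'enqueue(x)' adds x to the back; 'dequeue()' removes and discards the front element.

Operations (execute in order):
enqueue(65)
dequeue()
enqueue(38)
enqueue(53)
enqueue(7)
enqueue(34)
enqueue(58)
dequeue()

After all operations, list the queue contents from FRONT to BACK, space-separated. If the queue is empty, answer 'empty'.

Answer: 53 7 34 58

Derivation:
enqueue(65): [65]
dequeue(): []
enqueue(38): [38]
enqueue(53): [38, 53]
enqueue(7): [38, 53, 7]
enqueue(34): [38, 53, 7, 34]
enqueue(58): [38, 53, 7, 34, 58]
dequeue(): [53, 7, 34, 58]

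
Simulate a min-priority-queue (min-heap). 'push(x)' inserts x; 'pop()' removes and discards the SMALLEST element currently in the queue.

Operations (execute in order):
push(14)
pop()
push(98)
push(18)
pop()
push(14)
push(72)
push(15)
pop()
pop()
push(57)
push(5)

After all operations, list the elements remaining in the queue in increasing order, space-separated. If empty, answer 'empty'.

push(14): heap contents = [14]
pop() → 14: heap contents = []
push(98): heap contents = [98]
push(18): heap contents = [18, 98]
pop() → 18: heap contents = [98]
push(14): heap contents = [14, 98]
push(72): heap contents = [14, 72, 98]
push(15): heap contents = [14, 15, 72, 98]
pop() → 14: heap contents = [15, 72, 98]
pop() → 15: heap contents = [72, 98]
push(57): heap contents = [57, 72, 98]
push(5): heap contents = [5, 57, 72, 98]

Answer: 5 57 72 98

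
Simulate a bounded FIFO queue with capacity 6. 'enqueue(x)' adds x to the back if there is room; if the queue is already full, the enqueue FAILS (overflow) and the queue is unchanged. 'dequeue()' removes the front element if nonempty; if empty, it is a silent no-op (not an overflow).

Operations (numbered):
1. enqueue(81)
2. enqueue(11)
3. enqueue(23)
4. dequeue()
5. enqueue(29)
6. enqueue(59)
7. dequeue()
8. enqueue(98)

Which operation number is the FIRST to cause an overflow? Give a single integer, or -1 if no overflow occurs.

Answer: -1

Derivation:
1. enqueue(81): size=1
2. enqueue(11): size=2
3. enqueue(23): size=3
4. dequeue(): size=2
5. enqueue(29): size=3
6. enqueue(59): size=4
7. dequeue(): size=3
8. enqueue(98): size=4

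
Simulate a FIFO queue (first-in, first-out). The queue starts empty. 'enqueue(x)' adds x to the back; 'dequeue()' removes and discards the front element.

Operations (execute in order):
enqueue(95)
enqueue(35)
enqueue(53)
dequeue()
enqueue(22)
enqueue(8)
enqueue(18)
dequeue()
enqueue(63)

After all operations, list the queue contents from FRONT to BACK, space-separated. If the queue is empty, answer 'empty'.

Answer: 53 22 8 18 63

Derivation:
enqueue(95): [95]
enqueue(35): [95, 35]
enqueue(53): [95, 35, 53]
dequeue(): [35, 53]
enqueue(22): [35, 53, 22]
enqueue(8): [35, 53, 22, 8]
enqueue(18): [35, 53, 22, 8, 18]
dequeue(): [53, 22, 8, 18]
enqueue(63): [53, 22, 8, 18, 63]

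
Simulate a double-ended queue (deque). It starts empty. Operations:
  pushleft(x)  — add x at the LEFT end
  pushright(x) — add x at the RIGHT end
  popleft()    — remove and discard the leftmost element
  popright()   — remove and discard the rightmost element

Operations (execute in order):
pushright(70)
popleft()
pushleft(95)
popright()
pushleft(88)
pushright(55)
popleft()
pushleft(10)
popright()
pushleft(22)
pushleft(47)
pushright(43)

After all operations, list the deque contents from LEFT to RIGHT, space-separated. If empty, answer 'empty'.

pushright(70): [70]
popleft(): []
pushleft(95): [95]
popright(): []
pushleft(88): [88]
pushright(55): [88, 55]
popleft(): [55]
pushleft(10): [10, 55]
popright(): [10]
pushleft(22): [22, 10]
pushleft(47): [47, 22, 10]
pushright(43): [47, 22, 10, 43]

Answer: 47 22 10 43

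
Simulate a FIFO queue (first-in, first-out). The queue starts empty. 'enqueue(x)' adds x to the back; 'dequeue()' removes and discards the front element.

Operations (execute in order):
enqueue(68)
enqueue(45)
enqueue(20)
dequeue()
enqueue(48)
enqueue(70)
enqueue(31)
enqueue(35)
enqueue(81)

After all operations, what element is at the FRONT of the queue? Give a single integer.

enqueue(68): queue = [68]
enqueue(45): queue = [68, 45]
enqueue(20): queue = [68, 45, 20]
dequeue(): queue = [45, 20]
enqueue(48): queue = [45, 20, 48]
enqueue(70): queue = [45, 20, 48, 70]
enqueue(31): queue = [45, 20, 48, 70, 31]
enqueue(35): queue = [45, 20, 48, 70, 31, 35]
enqueue(81): queue = [45, 20, 48, 70, 31, 35, 81]

Answer: 45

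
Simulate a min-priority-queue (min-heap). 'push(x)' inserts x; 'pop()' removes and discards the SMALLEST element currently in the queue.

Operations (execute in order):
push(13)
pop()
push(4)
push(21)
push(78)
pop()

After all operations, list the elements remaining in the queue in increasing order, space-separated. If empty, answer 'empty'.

push(13): heap contents = [13]
pop() → 13: heap contents = []
push(4): heap contents = [4]
push(21): heap contents = [4, 21]
push(78): heap contents = [4, 21, 78]
pop() → 4: heap contents = [21, 78]

Answer: 21 78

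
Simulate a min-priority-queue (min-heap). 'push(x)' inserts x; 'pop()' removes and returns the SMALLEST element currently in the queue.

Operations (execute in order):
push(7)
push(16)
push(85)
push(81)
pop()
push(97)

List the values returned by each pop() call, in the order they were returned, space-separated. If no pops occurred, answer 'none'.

Answer: 7

Derivation:
push(7): heap contents = [7]
push(16): heap contents = [7, 16]
push(85): heap contents = [7, 16, 85]
push(81): heap contents = [7, 16, 81, 85]
pop() → 7: heap contents = [16, 81, 85]
push(97): heap contents = [16, 81, 85, 97]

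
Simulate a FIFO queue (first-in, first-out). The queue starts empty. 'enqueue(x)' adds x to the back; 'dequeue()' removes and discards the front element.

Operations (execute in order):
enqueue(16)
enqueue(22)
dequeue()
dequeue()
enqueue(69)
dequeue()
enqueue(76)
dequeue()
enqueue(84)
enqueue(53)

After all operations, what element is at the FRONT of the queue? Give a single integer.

enqueue(16): queue = [16]
enqueue(22): queue = [16, 22]
dequeue(): queue = [22]
dequeue(): queue = []
enqueue(69): queue = [69]
dequeue(): queue = []
enqueue(76): queue = [76]
dequeue(): queue = []
enqueue(84): queue = [84]
enqueue(53): queue = [84, 53]

Answer: 84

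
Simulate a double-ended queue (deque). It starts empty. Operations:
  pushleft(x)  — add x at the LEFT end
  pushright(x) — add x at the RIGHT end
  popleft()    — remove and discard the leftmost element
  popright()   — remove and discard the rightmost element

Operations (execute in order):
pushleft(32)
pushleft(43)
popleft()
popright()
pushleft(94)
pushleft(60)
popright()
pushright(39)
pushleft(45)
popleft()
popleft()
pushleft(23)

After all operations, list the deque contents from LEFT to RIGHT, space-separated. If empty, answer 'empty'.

pushleft(32): [32]
pushleft(43): [43, 32]
popleft(): [32]
popright(): []
pushleft(94): [94]
pushleft(60): [60, 94]
popright(): [60]
pushright(39): [60, 39]
pushleft(45): [45, 60, 39]
popleft(): [60, 39]
popleft(): [39]
pushleft(23): [23, 39]

Answer: 23 39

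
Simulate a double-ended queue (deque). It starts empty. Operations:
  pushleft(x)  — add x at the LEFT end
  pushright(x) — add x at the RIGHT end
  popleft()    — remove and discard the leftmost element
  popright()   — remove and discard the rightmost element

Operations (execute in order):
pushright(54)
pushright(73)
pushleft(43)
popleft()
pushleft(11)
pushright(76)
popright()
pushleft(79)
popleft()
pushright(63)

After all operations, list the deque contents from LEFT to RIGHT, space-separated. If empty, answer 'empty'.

pushright(54): [54]
pushright(73): [54, 73]
pushleft(43): [43, 54, 73]
popleft(): [54, 73]
pushleft(11): [11, 54, 73]
pushright(76): [11, 54, 73, 76]
popright(): [11, 54, 73]
pushleft(79): [79, 11, 54, 73]
popleft(): [11, 54, 73]
pushright(63): [11, 54, 73, 63]

Answer: 11 54 73 63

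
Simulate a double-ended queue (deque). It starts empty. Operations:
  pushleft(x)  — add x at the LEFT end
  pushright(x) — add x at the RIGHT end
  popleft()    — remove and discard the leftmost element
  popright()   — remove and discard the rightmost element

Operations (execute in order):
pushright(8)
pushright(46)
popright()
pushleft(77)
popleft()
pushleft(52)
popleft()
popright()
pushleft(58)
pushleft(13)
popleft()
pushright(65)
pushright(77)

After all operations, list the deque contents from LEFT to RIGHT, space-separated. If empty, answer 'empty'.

pushright(8): [8]
pushright(46): [8, 46]
popright(): [8]
pushleft(77): [77, 8]
popleft(): [8]
pushleft(52): [52, 8]
popleft(): [8]
popright(): []
pushleft(58): [58]
pushleft(13): [13, 58]
popleft(): [58]
pushright(65): [58, 65]
pushright(77): [58, 65, 77]

Answer: 58 65 77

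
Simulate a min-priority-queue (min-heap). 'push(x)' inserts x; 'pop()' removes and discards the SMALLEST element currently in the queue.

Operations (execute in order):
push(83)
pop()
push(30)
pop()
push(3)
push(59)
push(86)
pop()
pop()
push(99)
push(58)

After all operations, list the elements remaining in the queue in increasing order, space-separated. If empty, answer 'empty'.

push(83): heap contents = [83]
pop() → 83: heap contents = []
push(30): heap contents = [30]
pop() → 30: heap contents = []
push(3): heap contents = [3]
push(59): heap contents = [3, 59]
push(86): heap contents = [3, 59, 86]
pop() → 3: heap contents = [59, 86]
pop() → 59: heap contents = [86]
push(99): heap contents = [86, 99]
push(58): heap contents = [58, 86, 99]

Answer: 58 86 99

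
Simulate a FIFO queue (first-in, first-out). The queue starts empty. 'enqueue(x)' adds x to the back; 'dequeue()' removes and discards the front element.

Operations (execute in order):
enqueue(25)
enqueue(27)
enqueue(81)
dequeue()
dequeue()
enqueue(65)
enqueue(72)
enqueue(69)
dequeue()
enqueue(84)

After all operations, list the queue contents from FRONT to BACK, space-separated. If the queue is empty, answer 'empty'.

enqueue(25): [25]
enqueue(27): [25, 27]
enqueue(81): [25, 27, 81]
dequeue(): [27, 81]
dequeue(): [81]
enqueue(65): [81, 65]
enqueue(72): [81, 65, 72]
enqueue(69): [81, 65, 72, 69]
dequeue(): [65, 72, 69]
enqueue(84): [65, 72, 69, 84]

Answer: 65 72 69 84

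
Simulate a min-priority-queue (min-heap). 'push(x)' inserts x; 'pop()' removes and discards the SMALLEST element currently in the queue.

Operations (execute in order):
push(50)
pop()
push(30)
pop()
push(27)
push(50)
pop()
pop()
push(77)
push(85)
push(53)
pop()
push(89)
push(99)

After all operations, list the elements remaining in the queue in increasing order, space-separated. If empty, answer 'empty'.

push(50): heap contents = [50]
pop() → 50: heap contents = []
push(30): heap contents = [30]
pop() → 30: heap contents = []
push(27): heap contents = [27]
push(50): heap contents = [27, 50]
pop() → 27: heap contents = [50]
pop() → 50: heap contents = []
push(77): heap contents = [77]
push(85): heap contents = [77, 85]
push(53): heap contents = [53, 77, 85]
pop() → 53: heap contents = [77, 85]
push(89): heap contents = [77, 85, 89]
push(99): heap contents = [77, 85, 89, 99]

Answer: 77 85 89 99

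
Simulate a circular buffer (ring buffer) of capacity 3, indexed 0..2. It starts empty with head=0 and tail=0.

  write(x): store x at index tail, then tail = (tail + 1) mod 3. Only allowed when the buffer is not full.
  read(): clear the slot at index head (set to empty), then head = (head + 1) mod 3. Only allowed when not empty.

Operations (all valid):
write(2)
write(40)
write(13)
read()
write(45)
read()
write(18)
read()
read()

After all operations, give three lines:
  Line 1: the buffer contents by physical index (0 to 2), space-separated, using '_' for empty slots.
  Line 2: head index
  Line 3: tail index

Answer: _ 18 _
1
2

Derivation:
write(2): buf=[2 _ _], head=0, tail=1, size=1
write(40): buf=[2 40 _], head=0, tail=2, size=2
write(13): buf=[2 40 13], head=0, tail=0, size=3
read(): buf=[_ 40 13], head=1, tail=0, size=2
write(45): buf=[45 40 13], head=1, tail=1, size=3
read(): buf=[45 _ 13], head=2, tail=1, size=2
write(18): buf=[45 18 13], head=2, tail=2, size=3
read(): buf=[45 18 _], head=0, tail=2, size=2
read(): buf=[_ 18 _], head=1, tail=2, size=1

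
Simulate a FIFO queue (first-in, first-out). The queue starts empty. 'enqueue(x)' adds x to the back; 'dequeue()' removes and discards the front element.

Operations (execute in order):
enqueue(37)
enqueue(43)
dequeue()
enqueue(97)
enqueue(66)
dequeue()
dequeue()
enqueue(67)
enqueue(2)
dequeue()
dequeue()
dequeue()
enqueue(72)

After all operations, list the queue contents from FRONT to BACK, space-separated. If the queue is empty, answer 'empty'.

Answer: 72

Derivation:
enqueue(37): [37]
enqueue(43): [37, 43]
dequeue(): [43]
enqueue(97): [43, 97]
enqueue(66): [43, 97, 66]
dequeue(): [97, 66]
dequeue(): [66]
enqueue(67): [66, 67]
enqueue(2): [66, 67, 2]
dequeue(): [67, 2]
dequeue(): [2]
dequeue(): []
enqueue(72): [72]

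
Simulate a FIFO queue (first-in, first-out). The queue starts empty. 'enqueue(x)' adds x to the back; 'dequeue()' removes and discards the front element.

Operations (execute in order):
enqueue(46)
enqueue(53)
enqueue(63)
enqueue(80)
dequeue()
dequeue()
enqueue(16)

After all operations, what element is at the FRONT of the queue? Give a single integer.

enqueue(46): queue = [46]
enqueue(53): queue = [46, 53]
enqueue(63): queue = [46, 53, 63]
enqueue(80): queue = [46, 53, 63, 80]
dequeue(): queue = [53, 63, 80]
dequeue(): queue = [63, 80]
enqueue(16): queue = [63, 80, 16]

Answer: 63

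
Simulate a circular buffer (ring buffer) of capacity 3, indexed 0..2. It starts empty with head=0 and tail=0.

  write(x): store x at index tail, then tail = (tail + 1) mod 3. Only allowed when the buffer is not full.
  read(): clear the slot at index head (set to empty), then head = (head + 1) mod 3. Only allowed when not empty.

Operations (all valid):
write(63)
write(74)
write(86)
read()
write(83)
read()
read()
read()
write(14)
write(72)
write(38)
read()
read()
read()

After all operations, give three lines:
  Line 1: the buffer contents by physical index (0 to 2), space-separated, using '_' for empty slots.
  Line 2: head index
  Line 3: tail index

write(63): buf=[63 _ _], head=0, tail=1, size=1
write(74): buf=[63 74 _], head=0, tail=2, size=2
write(86): buf=[63 74 86], head=0, tail=0, size=3
read(): buf=[_ 74 86], head=1, tail=0, size=2
write(83): buf=[83 74 86], head=1, tail=1, size=3
read(): buf=[83 _ 86], head=2, tail=1, size=2
read(): buf=[83 _ _], head=0, tail=1, size=1
read(): buf=[_ _ _], head=1, tail=1, size=0
write(14): buf=[_ 14 _], head=1, tail=2, size=1
write(72): buf=[_ 14 72], head=1, tail=0, size=2
write(38): buf=[38 14 72], head=1, tail=1, size=3
read(): buf=[38 _ 72], head=2, tail=1, size=2
read(): buf=[38 _ _], head=0, tail=1, size=1
read(): buf=[_ _ _], head=1, tail=1, size=0

Answer: _ _ _
1
1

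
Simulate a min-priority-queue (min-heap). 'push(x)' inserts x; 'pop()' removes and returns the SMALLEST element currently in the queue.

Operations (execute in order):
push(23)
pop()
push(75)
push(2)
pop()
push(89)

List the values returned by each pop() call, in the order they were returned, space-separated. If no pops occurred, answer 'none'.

Answer: 23 2

Derivation:
push(23): heap contents = [23]
pop() → 23: heap contents = []
push(75): heap contents = [75]
push(2): heap contents = [2, 75]
pop() → 2: heap contents = [75]
push(89): heap contents = [75, 89]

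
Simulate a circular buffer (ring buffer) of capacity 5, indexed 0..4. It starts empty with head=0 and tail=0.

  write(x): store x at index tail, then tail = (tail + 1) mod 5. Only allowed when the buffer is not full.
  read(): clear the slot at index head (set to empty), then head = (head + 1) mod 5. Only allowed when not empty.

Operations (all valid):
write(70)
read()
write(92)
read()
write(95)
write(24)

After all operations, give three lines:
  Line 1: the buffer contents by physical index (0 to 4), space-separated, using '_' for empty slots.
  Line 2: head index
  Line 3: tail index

Answer: _ _ 95 24 _
2
4

Derivation:
write(70): buf=[70 _ _ _ _], head=0, tail=1, size=1
read(): buf=[_ _ _ _ _], head=1, tail=1, size=0
write(92): buf=[_ 92 _ _ _], head=1, tail=2, size=1
read(): buf=[_ _ _ _ _], head=2, tail=2, size=0
write(95): buf=[_ _ 95 _ _], head=2, tail=3, size=1
write(24): buf=[_ _ 95 24 _], head=2, tail=4, size=2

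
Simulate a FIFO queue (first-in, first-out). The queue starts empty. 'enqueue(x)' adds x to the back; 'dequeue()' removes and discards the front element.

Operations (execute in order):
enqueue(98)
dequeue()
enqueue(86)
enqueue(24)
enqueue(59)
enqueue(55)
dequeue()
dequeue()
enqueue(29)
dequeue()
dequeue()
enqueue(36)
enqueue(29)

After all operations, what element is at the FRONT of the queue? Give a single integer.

Answer: 29

Derivation:
enqueue(98): queue = [98]
dequeue(): queue = []
enqueue(86): queue = [86]
enqueue(24): queue = [86, 24]
enqueue(59): queue = [86, 24, 59]
enqueue(55): queue = [86, 24, 59, 55]
dequeue(): queue = [24, 59, 55]
dequeue(): queue = [59, 55]
enqueue(29): queue = [59, 55, 29]
dequeue(): queue = [55, 29]
dequeue(): queue = [29]
enqueue(36): queue = [29, 36]
enqueue(29): queue = [29, 36, 29]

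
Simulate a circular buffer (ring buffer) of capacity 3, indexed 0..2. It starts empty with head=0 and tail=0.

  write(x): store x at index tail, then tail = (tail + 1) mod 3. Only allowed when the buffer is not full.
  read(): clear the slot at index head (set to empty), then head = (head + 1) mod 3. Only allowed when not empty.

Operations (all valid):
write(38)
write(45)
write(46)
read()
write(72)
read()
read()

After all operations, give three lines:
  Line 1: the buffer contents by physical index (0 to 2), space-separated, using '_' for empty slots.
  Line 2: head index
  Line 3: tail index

Answer: 72 _ _
0
1

Derivation:
write(38): buf=[38 _ _], head=0, tail=1, size=1
write(45): buf=[38 45 _], head=0, tail=2, size=2
write(46): buf=[38 45 46], head=0, tail=0, size=3
read(): buf=[_ 45 46], head=1, tail=0, size=2
write(72): buf=[72 45 46], head=1, tail=1, size=3
read(): buf=[72 _ 46], head=2, tail=1, size=2
read(): buf=[72 _ _], head=0, tail=1, size=1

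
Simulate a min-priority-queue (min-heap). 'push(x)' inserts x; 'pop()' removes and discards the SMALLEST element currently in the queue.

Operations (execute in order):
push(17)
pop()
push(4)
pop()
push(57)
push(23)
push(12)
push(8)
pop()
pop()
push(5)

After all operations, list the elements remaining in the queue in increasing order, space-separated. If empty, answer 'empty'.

push(17): heap contents = [17]
pop() → 17: heap contents = []
push(4): heap contents = [4]
pop() → 4: heap contents = []
push(57): heap contents = [57]
push(23): heap contents = [23, 57]
push(12): heap contents = [12, 23, 57]
push(8): heap contents = [8, 12, 23, 57]
pop() → 8: heap contents = [12, 23, 57]
pop() → 12: heap contents = [23, 57]
push(5): heap contents = [5, 23, 57]

Answer: 5 23 57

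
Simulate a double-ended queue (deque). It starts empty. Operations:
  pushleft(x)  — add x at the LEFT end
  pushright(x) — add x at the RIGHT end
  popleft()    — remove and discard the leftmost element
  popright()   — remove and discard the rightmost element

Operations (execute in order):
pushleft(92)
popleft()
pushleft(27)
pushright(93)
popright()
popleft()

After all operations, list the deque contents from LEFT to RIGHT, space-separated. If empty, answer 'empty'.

Answer: empty

Derivation:
pushleft(92): [92]
popleft(): []
pushleft(27): [27]
pushright(93): [27, 93]
popright(): [27]
popleft(): []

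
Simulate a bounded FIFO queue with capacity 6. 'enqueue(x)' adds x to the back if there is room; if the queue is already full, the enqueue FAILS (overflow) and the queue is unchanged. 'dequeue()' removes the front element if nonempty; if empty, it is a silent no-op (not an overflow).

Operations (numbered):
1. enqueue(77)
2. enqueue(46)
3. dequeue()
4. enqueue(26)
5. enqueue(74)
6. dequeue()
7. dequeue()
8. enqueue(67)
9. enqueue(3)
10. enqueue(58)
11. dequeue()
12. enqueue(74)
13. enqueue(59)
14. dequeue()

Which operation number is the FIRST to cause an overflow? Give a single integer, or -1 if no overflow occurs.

1. enqueue(77): size=1
2. enqueue(46): size=2
3. dequeue(): size=1
4. enqueue(26): size=2
5. enqueue(74): size=3
6. dequeue(): size=2
7. dequeue(): size=1
8. enqueue(67): size=2
9. enqueue(3): size=3
10. enqueue(58): size=4
11. dequeue(): size=3
12. enqueue(74): size=4
13. enqueue(59): size=5
14. dequeue(): size=4

Answer: -1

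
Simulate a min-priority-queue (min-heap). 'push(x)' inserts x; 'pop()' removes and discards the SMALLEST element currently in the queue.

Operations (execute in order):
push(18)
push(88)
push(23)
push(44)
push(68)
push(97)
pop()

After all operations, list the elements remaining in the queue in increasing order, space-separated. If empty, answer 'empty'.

Answer: 23 44 68 88 97

Derivation:
push(18): heap contents = [18]
push(88): heap contents = [18, 88]
push(23): heap contents = [18, 23, 88]
push(44): heap contents = [18, 23, 44, 88]
push(68): heap contents = [18, 23, 44, 68, 88]
push(97): heap contents = [18, 23, 44, 68, 88, 97]
pop() → 18: heap contents = [23, 44, 68, 88, 97]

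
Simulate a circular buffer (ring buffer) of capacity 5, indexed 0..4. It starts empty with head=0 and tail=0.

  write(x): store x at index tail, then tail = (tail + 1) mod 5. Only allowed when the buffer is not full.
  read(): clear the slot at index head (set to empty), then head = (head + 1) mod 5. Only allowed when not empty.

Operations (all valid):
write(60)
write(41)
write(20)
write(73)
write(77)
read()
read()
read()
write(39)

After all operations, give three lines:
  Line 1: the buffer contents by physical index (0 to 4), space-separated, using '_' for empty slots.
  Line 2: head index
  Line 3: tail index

write(60): buf=[60 _ _ _ _], head=0, tail=1, size=1
write(41): buf=[60 41 _ _ _], head=0, tail=2, size=2
write(20): buf=[60 41 20 _ _], head=0, tail=3, size=3
write(73): buf=[60 41 20 73 _], head=0, tail=4, size=4
write(77): buf=[60 41 20 73 77], head=0, tail=0, size=5
read(): buf=[_ 41 20 73 77], head=1, tail=0, size=4
read(): buf=[_ _ 20 73 77], head=2, tail=0, size=3
read(): buf=[_ _ _ 73 77], head=3, tail=0, size=2
write(39): buf=[39 _ _ 73 77], head=3, tail=1, size=3

Answer: 39 _ _ 73 77
3
1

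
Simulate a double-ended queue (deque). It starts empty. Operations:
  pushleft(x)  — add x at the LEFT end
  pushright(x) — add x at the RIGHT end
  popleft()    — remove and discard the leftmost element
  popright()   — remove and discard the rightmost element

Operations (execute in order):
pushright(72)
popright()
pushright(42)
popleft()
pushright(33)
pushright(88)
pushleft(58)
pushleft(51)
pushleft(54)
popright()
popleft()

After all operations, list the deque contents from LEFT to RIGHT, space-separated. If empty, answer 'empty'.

pushright(72): [72]
popright(): []
pushright(42): [42]
popleft(): []
pushright(33): [33]
pushright(88): [33, 88]
pushleft(58): [58, 33, 88]
pushleft(51): [51, 58, 33, 88]
pushleft(54): [54, 51, 58, 33, 88]
popright(): [54, 51, 58, 33]
popleft(): [51, 58, 33]

Answer: 51 58 33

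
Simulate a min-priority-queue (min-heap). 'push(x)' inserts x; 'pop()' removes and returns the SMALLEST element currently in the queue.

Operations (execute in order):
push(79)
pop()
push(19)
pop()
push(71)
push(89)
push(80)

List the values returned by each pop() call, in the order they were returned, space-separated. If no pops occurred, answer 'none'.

push(79): heap contents = [79]
pop() → 79: heap contents = []
push(19): heap contents = [19]
pop() → 19: heap contents = []
push(71): heap contents = [71]
push(89): heap contents = [71, 89]
push(80): heap contents = [71, 80, 89]

Answer: 79 19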